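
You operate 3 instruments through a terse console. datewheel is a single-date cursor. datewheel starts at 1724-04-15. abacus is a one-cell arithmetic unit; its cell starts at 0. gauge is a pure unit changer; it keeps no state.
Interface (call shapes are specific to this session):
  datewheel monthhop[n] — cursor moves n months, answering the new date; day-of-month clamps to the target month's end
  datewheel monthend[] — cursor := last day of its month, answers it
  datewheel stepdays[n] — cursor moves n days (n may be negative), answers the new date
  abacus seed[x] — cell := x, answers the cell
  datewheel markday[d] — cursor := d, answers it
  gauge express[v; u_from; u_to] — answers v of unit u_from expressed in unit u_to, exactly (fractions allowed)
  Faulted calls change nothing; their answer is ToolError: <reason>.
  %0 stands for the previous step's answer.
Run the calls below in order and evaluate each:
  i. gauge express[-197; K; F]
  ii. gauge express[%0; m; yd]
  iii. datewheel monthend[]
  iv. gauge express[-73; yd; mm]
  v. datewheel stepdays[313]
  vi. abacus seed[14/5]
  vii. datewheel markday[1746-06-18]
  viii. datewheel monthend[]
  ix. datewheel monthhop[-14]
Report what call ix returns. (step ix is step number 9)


Answer: 1745-04-30

Derivation:
>> gauge express(v=-197, u_from=K, u_to=F)
<< -81427/100
>> gauge express(v=%0, u_from=m, u_to=yd)
<< -2035675/2286
>> datewheel monthend()
<< 1724-04-30
>> gauge express(v=-73, u_from=yd, u_to=mm)
<< -333756/5
>> datewheel stepdays(n=313)
<< 1725-03-09
>> abacus seed(x=14/5)
<< 14/5
>> datewheel markday(d=1746-06-18)
<< 1746-06-18
>> datewheel monthend()
<< 1746-06-30
>> datewheel monthhop(n=-14)
<< 1745-04-30


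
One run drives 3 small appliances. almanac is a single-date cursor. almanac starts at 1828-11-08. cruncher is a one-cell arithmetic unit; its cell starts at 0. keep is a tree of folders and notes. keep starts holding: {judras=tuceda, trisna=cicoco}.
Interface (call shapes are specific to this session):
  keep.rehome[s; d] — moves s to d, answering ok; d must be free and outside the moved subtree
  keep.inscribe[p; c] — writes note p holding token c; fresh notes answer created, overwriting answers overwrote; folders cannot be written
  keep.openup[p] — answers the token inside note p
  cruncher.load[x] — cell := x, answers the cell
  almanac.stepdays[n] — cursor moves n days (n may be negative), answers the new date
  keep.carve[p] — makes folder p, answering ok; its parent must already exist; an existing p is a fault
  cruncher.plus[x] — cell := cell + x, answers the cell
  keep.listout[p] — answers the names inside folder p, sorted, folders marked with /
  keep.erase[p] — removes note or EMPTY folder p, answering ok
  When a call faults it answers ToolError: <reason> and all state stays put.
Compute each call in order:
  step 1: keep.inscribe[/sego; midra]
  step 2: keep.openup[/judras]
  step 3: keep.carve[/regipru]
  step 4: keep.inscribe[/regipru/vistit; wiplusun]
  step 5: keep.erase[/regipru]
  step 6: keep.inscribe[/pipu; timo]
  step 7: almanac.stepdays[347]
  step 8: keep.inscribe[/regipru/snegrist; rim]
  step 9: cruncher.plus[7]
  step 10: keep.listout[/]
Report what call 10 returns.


Using keep.inscribe using /sego, midra, → created.
Next I call keep.openup using /judras: tuceda.
I call keep.carve using /regipru, yielding ok.
I invoke keep.inscribe using /regipru/vistit, wiplusun, yielding created.
I use keep.erase using /regipru, giving ToolError: not empty.
I use keep.inscribe using /pipu, timo, which returns created.
I call almanac.stepdays using 347, and get 1829-10-21.
Now I run keep.inscribe using /regipru/snegrist, rim, → created.
I invoke cruncher.plus using 7, giving 7.
I call keep.listout using /, yielding [judras, pipu, regipru/, sego, trisna].

Answer: [judras, pipu, regipru/, sego, trisna]


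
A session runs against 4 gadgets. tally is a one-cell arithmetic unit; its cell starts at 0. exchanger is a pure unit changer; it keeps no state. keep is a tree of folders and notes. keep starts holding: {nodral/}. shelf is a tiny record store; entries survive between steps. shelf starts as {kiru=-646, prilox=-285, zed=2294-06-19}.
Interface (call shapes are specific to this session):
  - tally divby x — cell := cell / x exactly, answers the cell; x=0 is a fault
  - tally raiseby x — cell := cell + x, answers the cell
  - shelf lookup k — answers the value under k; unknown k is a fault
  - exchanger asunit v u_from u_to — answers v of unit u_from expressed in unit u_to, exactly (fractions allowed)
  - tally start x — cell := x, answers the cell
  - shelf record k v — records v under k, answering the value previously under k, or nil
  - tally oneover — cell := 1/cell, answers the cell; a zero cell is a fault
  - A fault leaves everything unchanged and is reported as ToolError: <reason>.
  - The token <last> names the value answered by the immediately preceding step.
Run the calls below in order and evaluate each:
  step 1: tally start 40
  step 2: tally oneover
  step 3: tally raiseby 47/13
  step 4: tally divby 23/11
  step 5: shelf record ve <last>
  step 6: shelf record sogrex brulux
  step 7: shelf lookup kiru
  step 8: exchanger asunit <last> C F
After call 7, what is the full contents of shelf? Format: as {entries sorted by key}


Answer: {kiru=-646, prilox=-285, sogrex=brulux, ve=20823/11960, zed=2294-06-19}

Derivation:
>>> tally start x: 40
:: 40
>>> tally oneover
:: 1/40
>>> tally raiseby x: 47/13
:: 1893/520
>>> tally divby x: 23/11
:: 20823/11960
>>> shelf record k: ve v: <last>
:: nil
>>> shelf record k: sogrex v: brulux
:: nil
>>> shelf lookup k: kiru
:: -646
>>> exchanger asunit v: <last> u_from: C u_to: F
:: -5654/5


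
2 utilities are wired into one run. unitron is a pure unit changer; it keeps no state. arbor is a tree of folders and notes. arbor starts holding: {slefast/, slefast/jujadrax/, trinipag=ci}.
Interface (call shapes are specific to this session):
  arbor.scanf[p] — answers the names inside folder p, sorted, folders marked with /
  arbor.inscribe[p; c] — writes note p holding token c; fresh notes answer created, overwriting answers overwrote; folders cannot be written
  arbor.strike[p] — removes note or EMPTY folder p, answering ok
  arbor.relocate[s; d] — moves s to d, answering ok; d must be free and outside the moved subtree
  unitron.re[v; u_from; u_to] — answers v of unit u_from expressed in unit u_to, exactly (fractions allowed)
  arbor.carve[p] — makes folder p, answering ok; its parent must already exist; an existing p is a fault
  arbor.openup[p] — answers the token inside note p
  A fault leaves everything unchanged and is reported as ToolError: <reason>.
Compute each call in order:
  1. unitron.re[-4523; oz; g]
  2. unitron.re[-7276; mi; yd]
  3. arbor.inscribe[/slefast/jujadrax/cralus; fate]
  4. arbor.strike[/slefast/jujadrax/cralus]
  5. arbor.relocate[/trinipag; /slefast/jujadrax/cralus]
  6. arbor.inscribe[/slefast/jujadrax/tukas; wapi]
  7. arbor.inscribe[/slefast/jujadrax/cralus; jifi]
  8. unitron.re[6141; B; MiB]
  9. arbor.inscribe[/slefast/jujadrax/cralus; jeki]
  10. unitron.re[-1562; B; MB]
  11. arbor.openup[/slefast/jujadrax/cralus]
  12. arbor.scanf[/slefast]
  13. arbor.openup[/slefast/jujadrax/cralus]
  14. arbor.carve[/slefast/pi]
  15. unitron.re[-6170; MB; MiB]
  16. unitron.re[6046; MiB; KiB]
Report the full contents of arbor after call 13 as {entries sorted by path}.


Answer: {slefast/, slefast/jujadrax/, slefast/jujadrax/cralus=jeki, slefast/jujadrax/tukas=wapi}

Derivation:
I use unitron.re(v: -4523, u_from: oz, u_to: g), and see -205159828951/1600000.
I run unitron.re(v: -7276, u_from: mi, u_to: yd), which returns -12805760.
Calling arbor.inscribe(p: /slefast/jujadrax/cralus, c: fate), and observe created.
Calling arbor.strike(p: /slefast/jujadrax/cralus), which returns ok.
Then arbor.relocate(s: /trinipag, d: /slefast/jujadrax/cralus), → ok.
Invoking arbor.inscribe(p: /slefast/jujadrax/tukas, c: wapi), → created.
Next I call arbor.inscribe(p: /slefast/jujadrax/cralus, c: jifi), and see overwrote.
Invoking unitron.re(v: 6141, u_from: B, u_to: MiB), — result: 6141/1048576.
Then arbor.inscribe(p: /slefast/jujadrax/cralus, c: jeki), → overwrote.
Then unitron.re(v: -1562, u_from: B, u_to: MB), → -781/500000.
Then arbor.openup(p: /slefast/jujadrax/cralus), giving jeki.
Invoking arbor.scanf(p: /slefast), and get [jujadrax/].
Using arbor.openup(p: /slefast/jujadrax/cralus), which returns jeki.
I invoke arbor.carve(p: /slefast/pi), and see ok.
I invoke unitron.re(v: -6170, u_from: MB, u_to: MiB), giving -48203125/8192.
I invoke unitron.re(v: 6046, u_from: MiB, u_to: KiB), which returns 6191104.


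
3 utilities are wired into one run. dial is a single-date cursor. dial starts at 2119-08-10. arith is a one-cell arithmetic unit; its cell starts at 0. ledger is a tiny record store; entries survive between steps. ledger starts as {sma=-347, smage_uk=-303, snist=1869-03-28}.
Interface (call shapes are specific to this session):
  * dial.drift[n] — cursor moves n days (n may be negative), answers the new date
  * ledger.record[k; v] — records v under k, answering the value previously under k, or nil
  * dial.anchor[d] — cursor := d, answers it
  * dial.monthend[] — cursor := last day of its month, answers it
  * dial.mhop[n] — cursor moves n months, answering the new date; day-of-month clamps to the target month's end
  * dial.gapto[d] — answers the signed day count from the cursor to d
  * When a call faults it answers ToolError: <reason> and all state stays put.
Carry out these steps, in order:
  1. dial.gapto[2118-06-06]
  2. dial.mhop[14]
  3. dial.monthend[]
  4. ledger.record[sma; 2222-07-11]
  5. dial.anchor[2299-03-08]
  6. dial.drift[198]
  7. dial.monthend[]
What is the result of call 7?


Answer: 2299-09-30

Derivation:
~$ gapto d=2118-06-06
[out] -430
~$ mhop n=14
[out] 2120-10-10
~$ monthend
[out] 2120-10-31
~$ record k=sma v=2222-07-11
[out] -347
~$ anchor d=2299-03-08
[out] 2299-03-08
~$ drift n=198
[out] 2299-09-22
~$ monthend
[out] 2299-09-30


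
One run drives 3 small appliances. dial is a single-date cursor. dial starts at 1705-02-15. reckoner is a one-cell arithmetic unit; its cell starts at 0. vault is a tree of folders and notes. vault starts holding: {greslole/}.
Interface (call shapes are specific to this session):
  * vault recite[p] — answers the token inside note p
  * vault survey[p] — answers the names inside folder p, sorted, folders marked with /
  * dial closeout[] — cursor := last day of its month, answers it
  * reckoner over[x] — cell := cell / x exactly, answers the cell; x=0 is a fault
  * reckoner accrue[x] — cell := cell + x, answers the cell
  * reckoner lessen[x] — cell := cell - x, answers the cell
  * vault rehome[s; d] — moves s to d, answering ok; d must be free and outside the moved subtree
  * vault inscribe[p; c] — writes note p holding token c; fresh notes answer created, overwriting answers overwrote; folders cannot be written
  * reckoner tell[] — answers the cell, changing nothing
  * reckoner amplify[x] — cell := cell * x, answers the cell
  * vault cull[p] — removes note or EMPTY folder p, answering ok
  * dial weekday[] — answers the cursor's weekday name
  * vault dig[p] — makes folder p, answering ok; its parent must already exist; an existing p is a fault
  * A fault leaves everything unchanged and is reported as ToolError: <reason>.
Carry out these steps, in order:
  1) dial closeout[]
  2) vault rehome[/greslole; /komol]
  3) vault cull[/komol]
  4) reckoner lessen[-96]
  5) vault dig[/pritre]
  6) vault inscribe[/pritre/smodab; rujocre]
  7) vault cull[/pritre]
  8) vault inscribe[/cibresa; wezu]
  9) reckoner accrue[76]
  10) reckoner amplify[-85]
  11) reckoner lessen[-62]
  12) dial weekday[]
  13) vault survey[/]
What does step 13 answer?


Do: dial closeout[]
See: 1705-02-28
Do: vault rehome[/greslole; /komol]
See: ok
Do: vault cull[/komol]
See: ok
Do: reckoner lessen[-96]
See: 96
Do: vault dig[/pritre]
See: ok
Do: vault inscribe[/pritre/smodab; rujocre]
See: created
Do: vault cull[/pritre]
See: ToolError: not empty
Do: vault inscribe[/cibresa; wezu]
See: created
Do: reckoner accrue[76]
See: 172
Do: reckoner amplify[-85]
See: -14620
Do: reckoner lessen[-62]
See: -14558
Do: dial weekday[]
See: Saturday
Do: vault survey[/]
See: [cibresa, pritre/]

Answer: [cibresa, pritre/]


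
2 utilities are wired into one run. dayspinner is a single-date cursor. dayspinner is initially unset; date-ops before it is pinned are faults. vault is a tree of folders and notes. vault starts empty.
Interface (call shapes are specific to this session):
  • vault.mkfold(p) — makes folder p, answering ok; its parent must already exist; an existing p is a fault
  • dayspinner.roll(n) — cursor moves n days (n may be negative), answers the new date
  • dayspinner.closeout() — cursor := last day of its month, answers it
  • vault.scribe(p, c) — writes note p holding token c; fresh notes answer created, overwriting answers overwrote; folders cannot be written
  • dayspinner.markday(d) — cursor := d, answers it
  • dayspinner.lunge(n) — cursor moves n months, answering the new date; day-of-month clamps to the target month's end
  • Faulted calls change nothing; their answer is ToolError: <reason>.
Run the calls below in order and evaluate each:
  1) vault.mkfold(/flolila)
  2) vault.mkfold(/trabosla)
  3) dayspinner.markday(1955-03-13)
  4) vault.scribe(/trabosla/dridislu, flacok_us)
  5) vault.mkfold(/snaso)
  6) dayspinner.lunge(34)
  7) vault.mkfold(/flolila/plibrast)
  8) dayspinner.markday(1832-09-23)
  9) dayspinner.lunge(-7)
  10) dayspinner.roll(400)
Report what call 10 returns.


Answer: 1833-03-29

Derivation:
Using mkfold(/flolila): ok.
Using mkfold(/trabosla), giving ok.
Invoking markday(1955-03-13): 1955-03-13.
I invoke scribe(/trabosla/dridislu, flacok_us), — result: created.
Calling mkfold(/snaso), which returns ok.
Then lunge(34), which returns 1958-01-13.
I invoke mkfold(/flolila/plibrast), and observe ok.
Now I run markday(1832-09-23), yielding 1832-09-23.
Invoking lunge(-7), → 1832-02-23.
Then roll(400), and see 1833-03-29.


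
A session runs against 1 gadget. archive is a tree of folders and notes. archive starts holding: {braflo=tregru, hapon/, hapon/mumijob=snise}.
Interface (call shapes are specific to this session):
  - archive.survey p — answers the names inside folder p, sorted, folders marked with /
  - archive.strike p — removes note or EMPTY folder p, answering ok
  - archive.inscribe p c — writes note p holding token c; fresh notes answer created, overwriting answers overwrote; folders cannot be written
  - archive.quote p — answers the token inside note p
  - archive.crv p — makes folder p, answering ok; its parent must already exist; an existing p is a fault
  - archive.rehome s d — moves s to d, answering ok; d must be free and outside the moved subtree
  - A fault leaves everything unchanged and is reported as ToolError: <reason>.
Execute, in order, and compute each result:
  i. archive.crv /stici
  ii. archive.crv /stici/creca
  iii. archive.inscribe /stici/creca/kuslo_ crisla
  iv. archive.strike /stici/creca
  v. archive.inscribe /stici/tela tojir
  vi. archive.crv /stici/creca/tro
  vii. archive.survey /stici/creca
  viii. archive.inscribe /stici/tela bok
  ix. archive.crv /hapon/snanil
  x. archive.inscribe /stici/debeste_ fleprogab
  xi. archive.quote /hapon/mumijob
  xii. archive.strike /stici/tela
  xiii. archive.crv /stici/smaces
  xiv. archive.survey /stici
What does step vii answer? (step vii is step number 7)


Answer: [kuslo_, tro/]

Derivation:
// 1. archive.crv(p='/stici') ~> ok
// 2. archive.crv(p='/stici/creca') ~> ok
// 3. archive.inscribe(p='/stici/creca/kuslo_', c='crisla') ~> created
// 4. archive.strike(p='/stici/creca') ~> ToolError: not empty
// 5. archive.inscribe(p='/stici/tela', c='tojir') ~> created
// 6. archive.crv(p='/stici/creca/tro') ~> ok
// 7. archive.survey(p='/stici/creca') ~> [kuslo_, tro/]
// 8. archive.inscribe(p='/stici/tela', c='bok') ~> overwrote
// 9. archive.crv(p='/hapon/snanil') ~> ok
// 10. archive.inscribe(p='/stici/debeste_', c='fleprogab') ~> created
// 11. archive.quote(p='/hapon/mumijob') ~> snise
// 12. archive.strike(p='/stici/tela') ~> ok
// 13. archive.crv(p='/stici/smaces') ~> ok
// 14. archive.survey(p='/stici') ~> [creca/, debeste_, smaces/]


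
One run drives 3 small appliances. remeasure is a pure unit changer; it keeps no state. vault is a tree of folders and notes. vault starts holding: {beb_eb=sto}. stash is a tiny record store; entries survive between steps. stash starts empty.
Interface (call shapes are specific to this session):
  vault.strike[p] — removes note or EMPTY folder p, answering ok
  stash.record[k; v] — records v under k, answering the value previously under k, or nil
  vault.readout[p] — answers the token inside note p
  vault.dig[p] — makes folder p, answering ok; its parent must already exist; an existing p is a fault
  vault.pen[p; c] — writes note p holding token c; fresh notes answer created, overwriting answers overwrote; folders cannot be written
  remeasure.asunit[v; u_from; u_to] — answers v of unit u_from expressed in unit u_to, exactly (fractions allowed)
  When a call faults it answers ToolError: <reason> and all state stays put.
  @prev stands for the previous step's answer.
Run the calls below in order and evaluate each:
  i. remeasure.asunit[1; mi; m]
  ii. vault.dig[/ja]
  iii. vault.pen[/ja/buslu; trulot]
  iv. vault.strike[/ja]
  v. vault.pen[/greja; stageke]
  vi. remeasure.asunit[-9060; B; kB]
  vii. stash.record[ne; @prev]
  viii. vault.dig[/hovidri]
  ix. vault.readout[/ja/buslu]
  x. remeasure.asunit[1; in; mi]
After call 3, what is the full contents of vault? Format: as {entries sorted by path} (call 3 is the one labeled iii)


Answer: {beb_eb=sto, ja/, ja/buslu=trulot}

Derivation:
Step: remeasure.asunit[v: 1; u_from: mi; u_to: m]
Result: 201168/125
Step: vault.dig[p: /ja]
Result: ok
Step: vault.pen[p: /ja/buslu; c: trulot]
Result: created
Step: vault.strike[p: /ja]
Result: ToolError: not empty
Step: vault.pen[p: /greja; c: stageke]
Result: created
Step: remeasure.asunit[v: -9060; u_from: B; u_to: kB]
Result: -453/50
Step: stash.record[k: ne; v: @prev]
Result: nil
Step: vault.dig[p: /hovidri]
Result: ok
Step: vault.readout[p: /ja/buslu]
Result: trulot
Step: remeasure.asunit[v: 1; u_from: in; u_to: mi]
Result: 1/63360


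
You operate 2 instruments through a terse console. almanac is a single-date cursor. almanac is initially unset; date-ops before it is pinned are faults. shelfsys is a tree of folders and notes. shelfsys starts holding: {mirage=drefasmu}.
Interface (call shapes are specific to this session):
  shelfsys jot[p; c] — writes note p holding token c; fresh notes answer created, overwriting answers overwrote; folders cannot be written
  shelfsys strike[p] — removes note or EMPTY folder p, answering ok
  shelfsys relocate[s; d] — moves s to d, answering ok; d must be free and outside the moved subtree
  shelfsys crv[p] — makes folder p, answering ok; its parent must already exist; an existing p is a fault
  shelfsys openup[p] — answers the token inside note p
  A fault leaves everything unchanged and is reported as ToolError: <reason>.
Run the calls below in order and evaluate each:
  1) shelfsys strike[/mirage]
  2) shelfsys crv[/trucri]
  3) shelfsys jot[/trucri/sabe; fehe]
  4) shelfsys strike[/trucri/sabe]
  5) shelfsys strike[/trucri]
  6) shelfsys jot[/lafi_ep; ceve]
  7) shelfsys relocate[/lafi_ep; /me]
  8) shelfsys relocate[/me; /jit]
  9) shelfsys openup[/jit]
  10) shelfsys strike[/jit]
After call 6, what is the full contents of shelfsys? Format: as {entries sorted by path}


Calling shelfsys strike on p=/mirage, and get ok.
Invoking shelfsys crv on p=/trucri, giving ok.
I use shelfsys jot on p=/trucri/sabe, c=fehe, and observe created.
Then shelfsys strike on p=/trucri/sabe, — result: ok.
Then shelfsys strike on p=/trucri, giving ok.
I try shelfsys jot on p=/lafi_ep, c=ceve, — result: created.
I call shelfsys relocate on s=/lafi_ep, d=/me, and get ok.
Invoking shelfsys relocate on s=/me, d=/jit: ok.
I invoke shelfsys openup on p=/jit, yielding ceve.
Then shelfsys strike on p=/jit, and observe ok.

Answer: {lafi_ep=ceve}


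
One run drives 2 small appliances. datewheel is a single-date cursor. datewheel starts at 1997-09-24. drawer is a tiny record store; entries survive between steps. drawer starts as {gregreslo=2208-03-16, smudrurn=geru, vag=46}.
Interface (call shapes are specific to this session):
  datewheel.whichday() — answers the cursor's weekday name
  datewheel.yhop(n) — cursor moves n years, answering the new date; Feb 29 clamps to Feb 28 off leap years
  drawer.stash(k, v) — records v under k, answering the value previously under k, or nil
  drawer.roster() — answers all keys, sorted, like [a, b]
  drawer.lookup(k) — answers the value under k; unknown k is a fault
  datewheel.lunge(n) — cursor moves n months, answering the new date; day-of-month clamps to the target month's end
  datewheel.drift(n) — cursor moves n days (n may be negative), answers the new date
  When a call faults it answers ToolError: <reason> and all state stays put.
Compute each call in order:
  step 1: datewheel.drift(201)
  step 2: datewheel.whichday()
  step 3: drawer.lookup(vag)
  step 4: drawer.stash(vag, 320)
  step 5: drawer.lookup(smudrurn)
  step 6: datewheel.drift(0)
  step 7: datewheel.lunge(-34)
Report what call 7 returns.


Invoking drift using n=201, yielding 1998-04-13.
Now I run whichday(), and get Monday.
I try lookup using k=vag, and see 46.
Invoking stash using k=vag, v=320, — result: 46.
Now I run lookup using k=smudrurn, — result: geru.
Using drift using n=0, and see 1998-04-13.
Next I call lunge using n=-34, and see 1995-06-13.

Answer: 1995-06-13


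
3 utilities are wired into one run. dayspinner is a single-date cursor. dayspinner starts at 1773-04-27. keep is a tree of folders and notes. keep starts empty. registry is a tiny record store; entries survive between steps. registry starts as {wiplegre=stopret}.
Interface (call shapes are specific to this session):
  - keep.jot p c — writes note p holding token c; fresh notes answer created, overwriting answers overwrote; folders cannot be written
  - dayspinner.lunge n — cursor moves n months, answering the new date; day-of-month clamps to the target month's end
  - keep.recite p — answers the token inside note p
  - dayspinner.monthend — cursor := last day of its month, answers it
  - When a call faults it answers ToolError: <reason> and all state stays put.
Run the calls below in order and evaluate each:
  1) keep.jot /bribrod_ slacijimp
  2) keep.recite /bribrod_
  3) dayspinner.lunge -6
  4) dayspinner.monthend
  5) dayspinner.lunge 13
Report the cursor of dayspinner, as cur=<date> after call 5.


[in] keep.jot p='/bribrod_' c='slacijimp'
  created
[in] keep.recite p='/bribrod_'
  slacijimp
[in] dayspinner.lunge n='-6'
  1772-10-27
[in] dayspinner.monthend
  1772-10-31
[in] dayspinner.lunge n='13'
  1773-11-30

Answer: cur=1773-11-30


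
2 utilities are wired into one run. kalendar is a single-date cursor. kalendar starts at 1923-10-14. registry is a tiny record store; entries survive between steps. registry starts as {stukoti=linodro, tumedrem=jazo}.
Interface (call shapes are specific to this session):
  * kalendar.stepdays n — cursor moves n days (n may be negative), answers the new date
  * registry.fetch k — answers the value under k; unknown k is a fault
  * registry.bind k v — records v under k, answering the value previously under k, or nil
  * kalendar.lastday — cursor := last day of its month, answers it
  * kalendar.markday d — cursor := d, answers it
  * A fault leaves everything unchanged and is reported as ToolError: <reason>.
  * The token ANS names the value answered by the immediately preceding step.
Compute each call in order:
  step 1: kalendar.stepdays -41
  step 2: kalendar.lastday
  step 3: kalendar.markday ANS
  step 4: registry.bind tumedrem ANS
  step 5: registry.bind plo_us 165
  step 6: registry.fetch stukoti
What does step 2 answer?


> kalendar.stepdays n→-41
[out] 1923-09-03
> kalendar.lastday
[out] 1923-09-30
> kalendar.markday d→ANS
[out] 1923-09-30
> registry.bind k→tumedrem v→ANS
[out] jazo
> registry.bind k→plo_us v→165
[out] nil
> registry.fetch k→stukoti
[out] linodro

Answer: 1923-09-30


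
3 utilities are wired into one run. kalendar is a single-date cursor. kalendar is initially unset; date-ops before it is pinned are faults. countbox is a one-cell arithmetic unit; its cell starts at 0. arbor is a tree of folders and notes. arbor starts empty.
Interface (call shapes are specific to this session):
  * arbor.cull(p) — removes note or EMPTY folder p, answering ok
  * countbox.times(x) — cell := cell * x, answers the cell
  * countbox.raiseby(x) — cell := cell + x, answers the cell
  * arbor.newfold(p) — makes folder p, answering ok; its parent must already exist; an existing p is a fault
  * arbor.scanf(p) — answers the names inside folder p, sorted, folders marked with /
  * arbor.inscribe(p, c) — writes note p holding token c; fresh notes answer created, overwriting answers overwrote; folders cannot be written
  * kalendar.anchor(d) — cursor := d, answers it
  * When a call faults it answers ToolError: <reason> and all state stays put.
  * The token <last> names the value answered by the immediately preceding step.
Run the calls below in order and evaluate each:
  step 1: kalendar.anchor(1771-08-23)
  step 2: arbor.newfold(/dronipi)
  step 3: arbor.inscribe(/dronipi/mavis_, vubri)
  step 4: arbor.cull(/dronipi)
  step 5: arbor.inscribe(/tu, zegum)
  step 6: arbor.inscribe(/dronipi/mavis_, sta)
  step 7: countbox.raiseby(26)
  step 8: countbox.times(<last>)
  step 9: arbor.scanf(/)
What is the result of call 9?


Answer: [dronipi/, tu]

Derivation:
-> anchor(1771-08-23)
<- 1771-08-23
-> newfold(/dronipi)
<- ok
-> inscribe(/dronipi/mavis_, vubri)
<- created
-> cull(/dronipi)
<- ToolError: not empty
-> inscribe(/tu, zegum)
<- created
-> inscribe(/dronipi/mavis_, sta)
<- overwrote
-> raiseby(26)
<- 26
-> times(<last>)
<- 676
-> scanf(/)
<- [dronipi/, tu]


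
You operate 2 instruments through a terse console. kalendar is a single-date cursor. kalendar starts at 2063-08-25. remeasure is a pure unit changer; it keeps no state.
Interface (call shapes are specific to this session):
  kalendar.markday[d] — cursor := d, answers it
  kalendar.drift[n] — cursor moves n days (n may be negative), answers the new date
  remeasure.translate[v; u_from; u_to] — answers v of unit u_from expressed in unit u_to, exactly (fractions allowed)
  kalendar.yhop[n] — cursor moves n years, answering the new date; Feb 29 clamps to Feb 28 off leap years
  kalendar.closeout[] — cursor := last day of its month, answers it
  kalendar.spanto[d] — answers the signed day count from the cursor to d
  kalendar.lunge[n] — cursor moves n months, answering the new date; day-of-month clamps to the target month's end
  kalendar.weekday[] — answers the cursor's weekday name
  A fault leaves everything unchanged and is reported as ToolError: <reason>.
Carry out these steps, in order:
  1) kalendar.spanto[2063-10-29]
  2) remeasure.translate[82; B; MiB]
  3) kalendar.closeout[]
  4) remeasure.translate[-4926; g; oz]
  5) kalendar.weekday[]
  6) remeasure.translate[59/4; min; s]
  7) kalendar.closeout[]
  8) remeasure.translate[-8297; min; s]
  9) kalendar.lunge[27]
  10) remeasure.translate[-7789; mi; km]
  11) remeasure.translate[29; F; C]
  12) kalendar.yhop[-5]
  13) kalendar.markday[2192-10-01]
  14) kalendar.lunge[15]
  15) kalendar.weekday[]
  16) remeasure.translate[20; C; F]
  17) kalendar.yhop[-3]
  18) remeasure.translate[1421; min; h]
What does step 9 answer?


> kalendar.spanto d: 2063-10-29
[out] 65
> remeasure.translate v: 82 u_from: B u_to: MiB
[out] 41/524288
> kalendar.closeout
[out] 2063-08-31
> remeasure.translate v: -4926 u_from: g u_to: oz
[out] -7881600000/45359237
> kalendar.weekday
[out] Friday
> remeasure.translate v: 59/4 u_from: min u_to: s
[out] 885
> kalendar.closeout
[out] 2063-08-31
> remeasure.translate v: -8297 u_from: min u_to: s
[out] -497820
> kalendar.lunge n: 27
[out] 2065-11-30
> remeasure.translate v: -7789 u_from: mi u_to: km
[out] -195862194/15625
> remeasure.translate v: 29 u_from: F u_to: C
[out] -5/3
> kalendar.yhop n: -5
[out] 2060-11-30
> kalendar.markday d: 2192-10-01
[out] 2192-10-01
> kalendar.lunge n: 15
[out] 2194-01-01
> kalendar.weekday
[out] Wednesday
> remeasure.translate v: 20 u_from: C u_to: F
[out] 68
> kalendar.yhop n: -3
[out] 2191-01-01
> remeasure.translate v: 1421 u_from: min u_to: h
[out] 1421/60

Answer: 2065-11-30


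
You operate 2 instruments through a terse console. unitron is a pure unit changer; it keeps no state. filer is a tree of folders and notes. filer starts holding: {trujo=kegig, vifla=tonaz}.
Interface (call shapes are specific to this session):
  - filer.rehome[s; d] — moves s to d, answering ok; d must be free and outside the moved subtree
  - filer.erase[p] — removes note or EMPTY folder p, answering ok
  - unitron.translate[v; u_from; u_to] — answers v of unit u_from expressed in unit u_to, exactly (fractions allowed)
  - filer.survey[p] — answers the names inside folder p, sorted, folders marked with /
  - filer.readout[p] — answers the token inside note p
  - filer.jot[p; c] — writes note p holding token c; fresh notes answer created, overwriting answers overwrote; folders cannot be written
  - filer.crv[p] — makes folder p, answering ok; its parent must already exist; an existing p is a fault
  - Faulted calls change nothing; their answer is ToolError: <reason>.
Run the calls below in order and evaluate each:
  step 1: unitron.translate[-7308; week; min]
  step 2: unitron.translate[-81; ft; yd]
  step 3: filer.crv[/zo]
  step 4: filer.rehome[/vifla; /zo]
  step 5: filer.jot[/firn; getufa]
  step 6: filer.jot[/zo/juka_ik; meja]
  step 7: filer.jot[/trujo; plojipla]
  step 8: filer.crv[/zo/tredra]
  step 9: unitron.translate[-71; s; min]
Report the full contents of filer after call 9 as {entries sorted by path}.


>> unitron.translate(-7308, week, min)
<< -73664640
>> unitron.translate(-81, ft, yd)
<< -27
>> filer.crv(/zo)
<< ok
>> filer.rehome(/vifla, /zo)
<< ToolError: exists
>> filer.jot(/firn, getufa)
<< created
>> filer.jot(/zo/juka_ik, meja)
<< created
>> filer.jot(/trujo, plojipla)
<< overwrote
>> filer.crv(/zo/tredra)
<< ok
>> unitron.translate(-71, s, min)
<< -71/60

Answer: {firn=getufa, trujo=plojipla, vifla=tonaz, zo/, zo/juka_ik=meja, zo/tredra/}


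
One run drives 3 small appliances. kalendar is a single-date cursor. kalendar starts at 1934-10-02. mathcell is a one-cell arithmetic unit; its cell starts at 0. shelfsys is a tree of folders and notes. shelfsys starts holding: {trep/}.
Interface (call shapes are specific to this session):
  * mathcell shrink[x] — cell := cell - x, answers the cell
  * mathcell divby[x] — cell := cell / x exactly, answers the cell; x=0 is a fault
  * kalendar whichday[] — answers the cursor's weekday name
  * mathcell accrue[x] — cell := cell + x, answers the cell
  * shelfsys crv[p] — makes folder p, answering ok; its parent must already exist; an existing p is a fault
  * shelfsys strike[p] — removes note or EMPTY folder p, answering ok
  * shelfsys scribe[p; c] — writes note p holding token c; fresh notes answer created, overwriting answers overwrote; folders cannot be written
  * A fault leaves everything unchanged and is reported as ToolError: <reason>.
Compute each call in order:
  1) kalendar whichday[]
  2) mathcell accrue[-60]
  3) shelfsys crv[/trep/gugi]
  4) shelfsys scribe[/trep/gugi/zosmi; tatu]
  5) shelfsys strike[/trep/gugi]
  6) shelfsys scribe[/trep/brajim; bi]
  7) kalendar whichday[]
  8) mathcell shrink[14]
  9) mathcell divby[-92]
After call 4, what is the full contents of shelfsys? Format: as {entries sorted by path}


;; kalendar whichday() ~> Tuesday
;; mathcell accrue(x='-60') ~> -60
;; shelfsys crv(p='/trep/gugi') ~> ok
;; shelfsys scribe(p='/trep/gugi/zosmi', c='tatu') ~> created
;; shelfsys strike(p='/trep/gugi') ~> ToolError: not empty
;; shelfsys scribe(p='/trep/brajim', c='bi') ~> created
;; kalendar whichday() ~> Tuesday
;; mathcell shrink(x='14') ~> -74
;; mathcell divby(x='-92') ~> 37/46

Answer: {trep/, trep/gugi/, trep/gugi/zosmi=tatu}


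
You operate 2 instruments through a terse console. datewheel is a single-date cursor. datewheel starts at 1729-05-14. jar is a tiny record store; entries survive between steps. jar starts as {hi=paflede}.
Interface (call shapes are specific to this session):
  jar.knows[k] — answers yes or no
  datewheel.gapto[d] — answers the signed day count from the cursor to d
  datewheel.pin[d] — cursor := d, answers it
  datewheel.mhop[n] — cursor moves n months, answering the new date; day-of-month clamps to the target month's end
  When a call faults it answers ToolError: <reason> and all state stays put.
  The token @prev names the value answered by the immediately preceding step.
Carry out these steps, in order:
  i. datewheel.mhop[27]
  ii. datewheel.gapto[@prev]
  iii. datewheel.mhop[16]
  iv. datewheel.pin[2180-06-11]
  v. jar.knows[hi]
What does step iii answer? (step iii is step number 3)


Answer: 1732-12-14

Derivation:
Act: datewheel.mhop[n: 27]
Obs: 1731-08-14
Act: datewheel.gapto[d: @prev]
Obs: 0
Act: datewheel.mhop[n: 16]
Obs: 1732-12-14
Act: datewheel.pin[d: 2180-06-11]
Obs: 2180-06-11
Act: jar.knows[k: hi]
Obs: yes


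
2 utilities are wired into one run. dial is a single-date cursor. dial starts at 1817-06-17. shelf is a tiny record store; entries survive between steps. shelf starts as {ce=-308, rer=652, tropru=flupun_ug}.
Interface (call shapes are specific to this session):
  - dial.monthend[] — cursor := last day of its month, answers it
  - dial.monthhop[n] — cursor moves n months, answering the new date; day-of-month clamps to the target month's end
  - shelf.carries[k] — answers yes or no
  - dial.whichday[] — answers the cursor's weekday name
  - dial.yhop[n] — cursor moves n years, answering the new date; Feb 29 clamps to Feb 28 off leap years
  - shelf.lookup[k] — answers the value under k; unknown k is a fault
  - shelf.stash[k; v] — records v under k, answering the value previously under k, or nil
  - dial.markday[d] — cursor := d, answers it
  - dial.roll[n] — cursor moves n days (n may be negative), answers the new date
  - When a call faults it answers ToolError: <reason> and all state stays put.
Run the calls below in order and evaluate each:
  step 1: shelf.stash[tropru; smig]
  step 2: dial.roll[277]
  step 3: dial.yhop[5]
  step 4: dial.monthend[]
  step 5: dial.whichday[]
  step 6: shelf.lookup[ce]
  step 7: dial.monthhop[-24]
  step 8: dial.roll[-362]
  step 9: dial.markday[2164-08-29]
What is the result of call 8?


==> shelf.stash(k→tropru, v→smig)
<== flupun_ug
==> dial.roll(n→277)
<== 1818-03-21
==> dial.yhop(n→5)
<== 1823-03-21
==> dial.monthend()
<== 1823-03-31
==> dial.whichday()
<== Monday
==> shelf.lookup(k→ce)
<== -308
==> dial.monthhop(n→-24)
<== 1821-03-31
==> dial.roll(n→-362)
<== 1820-04-03
==> dial.markday(d→2164-08-29)
<== 2164-08-29

Answer: 1820-04-03


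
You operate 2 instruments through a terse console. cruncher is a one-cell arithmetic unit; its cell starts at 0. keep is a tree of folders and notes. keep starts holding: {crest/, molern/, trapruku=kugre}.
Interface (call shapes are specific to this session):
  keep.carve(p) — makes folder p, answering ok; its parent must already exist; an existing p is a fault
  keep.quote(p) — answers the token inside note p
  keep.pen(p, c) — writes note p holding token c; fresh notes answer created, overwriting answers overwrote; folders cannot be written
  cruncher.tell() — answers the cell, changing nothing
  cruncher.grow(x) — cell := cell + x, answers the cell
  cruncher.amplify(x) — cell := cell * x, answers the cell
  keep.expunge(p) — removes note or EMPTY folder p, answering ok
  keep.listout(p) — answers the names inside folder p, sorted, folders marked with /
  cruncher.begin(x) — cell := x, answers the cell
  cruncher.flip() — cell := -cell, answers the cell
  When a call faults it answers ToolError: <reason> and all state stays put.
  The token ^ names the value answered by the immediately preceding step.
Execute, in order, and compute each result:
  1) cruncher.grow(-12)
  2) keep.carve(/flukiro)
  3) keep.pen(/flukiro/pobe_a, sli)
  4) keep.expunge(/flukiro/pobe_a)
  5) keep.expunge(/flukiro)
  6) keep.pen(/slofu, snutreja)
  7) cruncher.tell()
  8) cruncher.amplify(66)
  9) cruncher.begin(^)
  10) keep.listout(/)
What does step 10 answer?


Answer: [crest/, molern/, slofu, trapruku]

Derivation:
% 1. cruncher.grow(x→-12) ~> -12
% 2. keep.carve(p→/flukiro) ~> ok
% 3. keep.pen(p→/flukiro/pobe_a, c→sli) ~> created
% 4. keep.expunge(p→/flukiro/pobe_a) ~> ok
% 5. keep.expunge(p→/flukiro) ~> ok
% 6. keep.pen(p→/slofu, c→snutreja) ~> created
% 7. cruncher.tell() ~> -12
% 8. cruncher.amplify(x→66) ~> -792
% 9. cruncher.begin(x→^) ~> -792
% 10. keep.listout(p→/) ~> [crest/, molern/, slofu, trapruku]


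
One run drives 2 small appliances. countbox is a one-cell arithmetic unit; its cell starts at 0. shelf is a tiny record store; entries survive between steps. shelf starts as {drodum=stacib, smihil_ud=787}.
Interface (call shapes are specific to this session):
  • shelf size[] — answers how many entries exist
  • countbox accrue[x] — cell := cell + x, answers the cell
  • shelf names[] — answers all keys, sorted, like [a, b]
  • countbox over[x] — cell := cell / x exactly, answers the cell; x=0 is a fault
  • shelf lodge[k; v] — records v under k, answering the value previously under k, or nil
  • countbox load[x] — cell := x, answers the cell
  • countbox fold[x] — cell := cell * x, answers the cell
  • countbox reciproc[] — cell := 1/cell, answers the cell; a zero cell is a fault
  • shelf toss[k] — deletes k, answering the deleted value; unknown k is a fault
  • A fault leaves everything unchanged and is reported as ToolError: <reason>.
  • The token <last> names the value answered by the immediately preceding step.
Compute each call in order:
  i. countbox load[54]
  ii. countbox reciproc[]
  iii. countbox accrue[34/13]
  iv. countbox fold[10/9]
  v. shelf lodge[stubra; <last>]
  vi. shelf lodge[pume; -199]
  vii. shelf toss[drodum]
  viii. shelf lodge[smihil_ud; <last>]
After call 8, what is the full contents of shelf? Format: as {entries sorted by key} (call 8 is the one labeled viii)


;; countbox load(x: 54) == 54
;; countbox reciproc() == 1/54
;; countbox accrue(x: 34/13) == 1849/702
;; countbox fold(x: 10/9) == 9245/3159
;; shelf lodge(k: stubra, v: <last>) == nil
;; shelf lodge(k: pume, v: -199) == nil
;; shelf toss(k: drodum) == stacib
;; shelf lodge(k: smihil_ud, v: <last>) == 787

Answer: {pume=-199, smihil_ud=stacib, stubra=9245/3159}


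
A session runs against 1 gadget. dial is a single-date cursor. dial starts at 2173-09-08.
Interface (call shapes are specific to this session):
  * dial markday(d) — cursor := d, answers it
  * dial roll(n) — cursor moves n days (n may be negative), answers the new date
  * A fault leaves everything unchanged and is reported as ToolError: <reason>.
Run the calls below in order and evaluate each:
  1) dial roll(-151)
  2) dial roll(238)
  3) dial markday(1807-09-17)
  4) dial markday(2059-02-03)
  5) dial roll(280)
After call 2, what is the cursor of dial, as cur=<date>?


>> dial roll(n: -151)
<< 2173-04-10
>> dial roll(n: 238)
<< 2173-12-04
>> dial markday(d: 1807-09-17)
<< 1807-09-17
>> dial markday(d: 2059-02-03)
<< 2059-02-03
>> dial roll(n: 280)
<< 2059-11-10

Answer: cur=2173-12-04


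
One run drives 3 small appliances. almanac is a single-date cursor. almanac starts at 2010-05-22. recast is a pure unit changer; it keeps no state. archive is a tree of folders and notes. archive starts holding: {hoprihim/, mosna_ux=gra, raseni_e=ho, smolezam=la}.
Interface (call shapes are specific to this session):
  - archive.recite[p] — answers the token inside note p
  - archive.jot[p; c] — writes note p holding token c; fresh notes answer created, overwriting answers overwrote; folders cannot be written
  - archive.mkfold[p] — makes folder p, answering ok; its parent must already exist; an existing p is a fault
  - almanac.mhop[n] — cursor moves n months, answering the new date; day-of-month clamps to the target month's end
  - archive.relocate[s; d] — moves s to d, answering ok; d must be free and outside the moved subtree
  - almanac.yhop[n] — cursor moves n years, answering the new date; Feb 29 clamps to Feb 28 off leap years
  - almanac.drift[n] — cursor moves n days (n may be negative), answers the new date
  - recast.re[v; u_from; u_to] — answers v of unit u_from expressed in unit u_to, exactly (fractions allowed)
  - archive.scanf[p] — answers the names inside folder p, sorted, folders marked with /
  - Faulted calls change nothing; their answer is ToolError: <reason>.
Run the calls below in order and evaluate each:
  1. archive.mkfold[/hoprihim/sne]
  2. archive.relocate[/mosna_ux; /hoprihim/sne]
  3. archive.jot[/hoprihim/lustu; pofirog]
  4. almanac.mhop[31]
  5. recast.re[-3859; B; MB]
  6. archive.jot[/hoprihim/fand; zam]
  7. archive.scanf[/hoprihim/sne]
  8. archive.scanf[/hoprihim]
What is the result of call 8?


Answer: [fand, lustu, sne/]

Derivation:
# 1. archive.mkfold(p=/hoprihim/sne) == ok
# 2. archive.relocate(s=/mosna_ux, d=/hoprihim/sne) == ToolError: exists
# 3. archive.jot(p=/hoprihim/lustu, c=pofirog) == created
# 4. almanac.mhop(n=31) == 2012-12-22
# 5. recast.re(v=-3859, u_from=B, u_to=MB) == -3859/1000000
# 6. archive.jot(p=/hoprihim/fand, c=zam) == created
# 7. archive.scanf(p=/hoprihim/sne) == []
# 8. archive.scanf(p=/hoprihim) == [fand, lustu, sne/]
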